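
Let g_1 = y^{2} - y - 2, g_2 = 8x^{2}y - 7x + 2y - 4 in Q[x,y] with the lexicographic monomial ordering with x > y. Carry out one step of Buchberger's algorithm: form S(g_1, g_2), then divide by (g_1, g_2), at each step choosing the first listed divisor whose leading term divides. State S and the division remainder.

lcm(LM(g_1), LM(g_2)) = x^{2}y^{2}.
S = (lcm/LT(g_1))·g_1 − (lcm/LT(g_2))·g_2 = -x^{2}y - 2x^{2} + \tfrac{7}{8}xy - \tfrac{1}{4}y^{2} + \tfrac{1}{2}y.
Reduce S modulo (g_1, g_2) in that order:
  leading term x^{2}y: subtract (-\tfrac{1}{8})·g_2 from -x^{2}y - 2x^{2} + \tfrac{7}{8}xy - \tfrac{1}{4}y^{2} + \tfrac{1}{2}y → -2x^{2} + \tfrac{7}{8}xy - \tfrac{7}{8}x - \tfrac{1}{4}y^{2} + \tfrac{3}{4}y - \tfrac{1}{2}
  leading term x^{2}: no divisor's leading term divides it; move -2x^{2} to the remainder.
  leading term xy: no divisor's leading term divides it; move \tfrac{7}{8}xy to the remainder.
  leading term x: no divisor's leading term divides it; move -\tfrac{7}{8}x to the remainder.
  leading term y^{2}: subtract (-\tfrac{1}{4})·g_1 from -\tfrac{1}{4}y^{2} + \tfrac{3}{4}y - \tfrac{1}{2} → \tfrac{1}{2}y - 1
  leading term y: no divisor's leading term divides it; move \tfrac{1}{2}y to the remainder.
  leading term 1: no divisor's leading term divides it; move -1 to the remainder.
The remainder -2x^{2} + \tfrac{7}{8}xy - \tfrac{7}{8}x + \tfrac{1}{2}y - 1 is nonzero, so it would be added as the next basis element.

S(g_1, g_2) = -x^{2}y - 2x^{2} + \tfrac{7}{8}xy - \tfrac{1}{4}y^{2} + \tfrac{1}{2}y; remainder on division = -2x^{2} + \tfrac{7}{8}xy - \tfrac{7}{8}x + \tfrac{1}{2}y - 1.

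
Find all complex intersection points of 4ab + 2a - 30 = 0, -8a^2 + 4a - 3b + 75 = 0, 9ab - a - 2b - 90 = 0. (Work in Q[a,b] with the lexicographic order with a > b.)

{(-3, -3)}

Compute a lex Gröbner basis by Buchberger's algorithm.
f_1 = 4ab + 2a - 30, LT = ab.
f_2 = -8a^2 + 4a - 3b + 75, LT = a^2.
f_3 = 9ab - a - 2b - 90, LT = ab.

S(f_1,f_2): lcm = a^2b. S = 1/2a^2 + 1/2ab - 15/2a - 3/8b^2 + 75/8b.
  leading term a^2: subtract (-1/16)·f_2 from 1/2a^2 + 1/2ab - 15/2a - 3/8b^2 + 75/8b → 1/2ab - 29/4a - 3/8b^2 + 147/16b + 75/16
  leading term ab: subtract (1/8)·f_1 from 1/2ab - 29/4a - 3/8b^2 + 147/16b + 75/16 → -15/2a - 3/8b^2 + 147/16b + 135/16
  leading term a: no divisor's leading term divides it; move -15/2a to the remainder.
  leading term b^2: no divisor's leading term divides it; move -3/8b^2 to the remainder.
  leading term b: no divisor's leading term divides it; move 147/16b to the remainder.
  leading term 1: no divisor's leading term divides it; move 135/16 to the remainder.
  remainder -15/2a - 3/8b^2 + 147/16b + 135/16 ≠ 0; add h_4 = -15/2a - 3/8b^2 + 147/16b + 135/16 to the basis.

S(f_1,f_3): lcm = ab. S = 11/18a + 2/9b + 5/2.
  leading term a: subtract (-11/135)·h_4 from 11/18a + 2/9b + 5/2 → -11/360b^2 + 233/240b + 51/16
  leading term b^2: no divisor's leading term divides it; move -11/360b^2 to the remainder.
  leading term b: no divisor's leading term divides it; move 233/240b to the remainder.
  leading term 1: no divisor's leading term divides it; move 51/16 to the remainder.
  remainder -11/360b^2 + 233/240b + 51/16 ≠ 0; add h_5 = -11/360b^2 + 233/240b + 51/16 to the basis.

S(f_2,f_3): lcm = a^2b. S = 1/9a^2 - 5/18ab + 10a + 3/8b^2 - 75/8b.
  leading term a^2: subtract (-1/72)·f_2 from 1/9a^2 - 5/18ab + 10a + 3/8b^2 - 75/8b → -5/18ab + 181/18a + 3/8b^2 - 113/12b + 25/24
  leading term ab: subtract (-5/72)·f_1 from -5/18ab + 181/18a + 3/8b^2 - 113/12b + 25/24 → 367/36a + 3/8b^2 - 113/12b - 25/24
  leading term a: subtract (-367/270)·h_4 from 367/36a + 3/8b^2 - 113/12b - 25/24 → -97/720b^2 + 4423/1440b + 1001/96
  leading term b^2: subtract (97/22)·h_5 from -97/720b^2 + 4423/1440b + 1001/96 → -1915/1584b - 1915/528
  leading term b: no divisor's leading term divides it; move -1915/1584b to the remainder.
  leading term 1: no divisor's leading term divides it; move -1915/528 to the remainder.
  remainder -1915/1584b - 1915/528 ≠ 0; add h_6 = -1915/1584b - 1915/528 to the basis.

The other S-polynomials (S(f_1,h_4), S(f_2,h_4), S(f_3,h_4), S(f_1,h_5), S(f_2,h_5), S(f_3,h_5), S(h_4,h_5), S(f_1,h_6), S(f_2,h_6), S(f_3,h_6), S(h_4,h_6), S(h_5,h_6)) all reduce to 0 modulo the current basis, so we have a Gröbner basis.
Inter-reduce: drop elements whose leading term is divisible by another's, tail-reduce, and make monic.
Reduced Gröbner basis: {a + 3, b + 3}.

The lex basis is triangular: the last element involves only b. Solving b + 3 = 0 gives b ∈ {-3}; substituting each value into the earlier elements determines the remaining variables.
  b = -3: the earlier basis element becomes a + 3 = 0, giving a = -3 — point (-3, -3).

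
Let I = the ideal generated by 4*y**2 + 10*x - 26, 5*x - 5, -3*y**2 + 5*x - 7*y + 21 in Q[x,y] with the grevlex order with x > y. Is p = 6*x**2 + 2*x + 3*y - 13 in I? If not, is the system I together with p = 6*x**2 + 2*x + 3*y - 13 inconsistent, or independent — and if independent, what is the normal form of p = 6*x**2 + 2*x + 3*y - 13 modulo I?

First compute the reduced Gröbner basis of I by Buchberger's algorithm.
f_1 = 4*y**2 + 10*x - 26, LT = y**2.
f_2 = 5*x - 5, LT = x.
f_3 = -3*y**2 + 5*x - 7*y + 21, LT = y**2.

S(f_1,f_3): lcm = y**2. S = 25/6*x - 7/3*y + 1/2.
  reduce S modulo (f_1, f_2, f_3):
  remainder -7/3*y + 14/3 ≠ 0; add h_4 = -7/3*y + 14/3 to the basis.

The other S-polynomials (S(f_1,f_2), S(f_2,f_3), S(f_1,h_4), S(f_2,h_4), S(f_3,h_4)) all reduce to 0 modulo the current basis, so we have a Gröbner basis.
Inter-reduce: drop elements whose leading term is divisible by another's, tail-reduce, and make monic.
Reduced Gröbner basis: {x - 1, y - 2}.
Label its elements g_1 = x - 1, g_2 = y - 2.

Reduce p = 6*x**2 + 2*x + 3*y - 13 modulo G:
  leading term x**2: subtract (6*x)·g_1 from 6*x**2 + 2*x + 3*y - 13 → 8*x + 3*y - 13
  leading term x: subtract (8)·g_1 from 8*x + 3*y - 13 → 3*y - 5
  leading term y: subtract (3)·g_2 from 3*y - 5 → 1
  leading term 1: no divisor's leading term divides it; move 1 to the remainder.
  normal form = 1.
The normal form is nonzero, so p ∉ I. Since p minus its normal form lies in I, I + (p) = I + (r) where r = 1; decide whether this ideal is the whole ring.
Here r = 1 is a nonzero constant, hence a unit: 1 ∈ I + (p), the Gröbner basis of I + (p) is {1}, and the enlarged system has no common solution — adjoining p is inconsistent.

Adjoining 6*x**2 + 2*x + 3*y - 13 makes the ideal the whole ring: the system is inconsistent.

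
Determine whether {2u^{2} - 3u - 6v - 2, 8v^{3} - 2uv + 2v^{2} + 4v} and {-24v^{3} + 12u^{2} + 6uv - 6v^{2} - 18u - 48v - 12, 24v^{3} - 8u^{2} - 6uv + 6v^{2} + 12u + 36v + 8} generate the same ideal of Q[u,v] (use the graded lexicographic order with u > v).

Yes, the ideals are equal.

Since reduced Gröbner bases are canonical representatives of ideals under a given ordering, it suffices to compute and compare them.
Buchberger on the first generating set:
f_1 = 2u^{2} - 3u - 6v - 2, LT = u^{2}.
f_2 = 8v^{3} - 2uv + 2v^{2} + 4v, LT = v^{3}.

S(f_1,f_2): leading monomials are coprime, so the S-polynomial reduces to 0 (Buchberger's first criterion).
Every S-polynomial of the final basis reduces to 0, so we have a Gröbner basis.
Inter-reduce: drop elements whose leading term is divisible by another's, tail-reduce, and make monic.
Reduced Gröbner basis: {v^{3} - \tfrac{1}{4}uv + \tfrac{1}{4}v^{2} + \tfrac{1}{2}v, u^{2} - \tfrac{3}{2}u - 3v - 1}.

Buchberger on the second generating set:
h_1 = -24v^{3} + 12u^{2} + 6uv - 6v^{2} - 18u - 48v - 12, LT = v^{3}.
h_2 = 24v^{3} - 8u^{2} - 6uv + 6v^{2} + 12u + 36v + 8, LT = v^{3}.

S(h_1,h_2): lcm = v^{3}. S = -\tfrac{1}{6}u^{2} + \tfrac{1}{4}u + \tfrac{1}{2}v + \tfrac{1}{6}.
  leading term u^{2}: no divisor's leading term divides it; move -\tfrac{1}{6}u^{2} to the remainder.
  leading term u: no divisor's leading term divides it; move \tfrac{1}{4}u to the remainder.
  leading term v: no divisor's leading term divides it; move \tfrac{1}{2}v to the remainder.
  leading term 1: no divisor's leading term divides it; move \tfrac{1}{6} to the remainder.
  remainder -\tfrac{1}{6}u^{2} + \tfrac{1}{4}u + \tfrac{1}{2}v + \tfrac{1}{6} ≠ 0; add k_3 = -\tfrac{1}{6}u^{2} + \tfrac{1}{4}u + \tfrac{1}{2}v + \tfrac{1}{6} to the basis.

S(h_1,k_3): leading monomials are coprime, so the S-polynomial reduces to 0 (Buchberger's first criterion).
S(h_2,k_3): leading monomials are coprime, so the S-polynomial reduces to 0 (Buchberger's first criterion).
Every S-polynomial of the final basis reduces to 0, so we have a Gröbner basis.
Inter-reduce: drop elements whose leading term is divisible by another's, tail-reduce, and make monic.
Reduced Gröbner basis: {v^{3} - \tfrac{1}{4}uv + \tfrac{1}{4}v^{2} + \tfrac{1}{2}v, u^{2} - \tfrac{3}{2}u - 3v - 1}.

The two bases agree; hence the ideals are identical.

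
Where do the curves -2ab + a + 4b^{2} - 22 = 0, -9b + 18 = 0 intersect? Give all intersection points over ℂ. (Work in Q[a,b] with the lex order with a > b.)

Compute a lex Gröbner basis by Buchberger's algorithm.
f_1 = -2ab + a + 4b^{2} - 22, LT = ab.
f_2 = -9b + 18, LT = b.

S(f_1,f_2): lcm = ab. S = \tfrac{3}{2}a - 2b^{2} + 11.
  leading term a: no divisor's leading term divides it; move \tfrac{3}{2}a to the remainder.
  leading term b^{2}: subtract (\tfrac{2}{9}b)·f_2 from -2b^{2} + 11 → -4b + 11
  leading term b: subtract (\tfrac{4}{9})·f_2 from -4b + 11 → 3
  leading term 1: no divisor's leading term divides it; move 3 to the remainder.
  remainder \tfrac{3}{2}a + 3 ≠ 0; add h_3 = \tfrac{3}{2}a + 3 to the basis.

The other S-polynomials (S(f_1,h_3), S(f_2,h_3)) all reduce to 0 modulo the current basis, so we have a Gröbner basis.
Inter-reduce: drop elements whose leading term is divisible by another's, tail-reduce, and make monic.
Reduced Gröbner basis: {a + 2, b - 2}.

Elimination: the polynomial b - 2 lies in the elimination ideal for b, so b ∈ {2}. For each such b, the remaining basis elements (now univariate) give the rest of the solution.
  b = 2: the earlier basis element becomes a + 2 = 0, giving a = -2 — point (-2, 2).

{(-2, 2)}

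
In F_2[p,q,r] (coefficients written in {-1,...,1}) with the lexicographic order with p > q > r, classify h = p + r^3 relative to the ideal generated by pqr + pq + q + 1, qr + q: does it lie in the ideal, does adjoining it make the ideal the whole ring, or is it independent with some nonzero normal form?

p + r^3 is independent of I; its normal form modulo I is p + 1.

First compute the reduced Gröbner basis of I by Buchberger's algorithm.
f_1 = pqr + pq + q + 1, LT = pqr.
f_2 = qr + q, LT = qr.

S(f_1,f_2): lcm = pqr. S = q + 1.
  leading term q: no divisor's leading term divides it; move q to the remainder.
  leading term 1: no divisor's leading term divides it; move 1 to the remainder.
  remainder q + 1 ≠ 0; add k_3 = q + 1 to the basis.

S(f_1,k_3): lcm = pqr. S = pq + pr + q + 1.
  leading term pq: subtract (p)·k_3 from pq + pr + q + 1 → pr + p + q + 1
  leading term pr: no divisor's leading term divides it; move pr to the remainder.
  leading term p: no divisor's leading term divides it; move p to the remainder.
  leading term q: subtract (1)·k_3 from q + 1 → 0
  remainder pr + p ≠ 0; add k_4 = pr + p to the basis.

S(f_2,k_3): lcm = qr. S = q + r.
  leading term q: subtract (1)·k_3 from q + r → r + 1
  leading term r: no divisor's leading term divides it; move r to the remainder.
  leading term 1: no divisor's leading term divides it; move 1 to the remainder.
  remainder r + 1 ≠ 0; add k_5 = r + 1 to the basis.

S(f_1,k_4): lcm = pqr. S = q + 1.
  leading term q: subtract (1)·k_3 from q + 1 → 0
  remainder 0.

S(f_2,k_4): lcm = pqr. S = 0.
  remainder 0.

S(k_3,k_4): leading monomials are coprime, so the S-polynomial reduces to 0 (Buchberger's first criterion).
S(f_1,k_5): lcm = pqr. S = q + 1.
  leading term q: subtract (1)·k_3 from q + 1 → 0
  remainder 0.

S(f_2,k_5): lcm = qr. S = 0.
  remainder 0.

S(k_3,k_5): leading monomials are coprime, so the S-polynomial reduces to 0 (Buchberger's first criterion).
S(k_4,k_5): lcm = pr. S = 0.
  remainder 0.

Every S-polynomial of the final basis reduces to 0, so we have a Gröbner basis.
Inter-reduce: drop elements whose leading term is divisible by another's, tail-reduce, and make monic.
Reduced Gröbner basis: {q + 1, r + 1}.
Label its elements g_1 = q + 1, g_2 = r + 1.

Reduce h = p + r^3 modulo G:
  leading term p: no divisor's leading term divides it; move p to the remainder.
  leading term r^3: subtract (r^2)·g_2 from r^3 → r^2
  leading term r^2: subtract (r)·g_2 from r^2 → r
  leading term r: subtract (1)·g_2 from r → 1
  leading term 1: no divisor's leading term divides it; move 1 to the remainder.
  normal form = p + 1.
The normal form is nonzero, so h ∉ I. Since h minus its normal form lies in I, I + (h) = I + (n) where n = p + 1; decide whether this ideal is the whole ring.
Run Buchberger on G together with n (pairs among the g_i already reduce to 0 since G is a Gröbner basis):
g_1 = q + 1, LT = q.
g_2 = r + 1, LT = r.
n = p + 1, LT = p.

S(g_1,g_2): leading monomials are coprime, so the S-polynomial reduces to 0 (Buchberger's first criterion).
S(g_1,n): leading monomials are coprime, so the S-polynomial reduces to 0 (Buchberger's first criterion).
S(g_2,n): leading monomials are coprime, so the S-polynomial reduces to 0 (Buchberger's first criterion).
Every S-polynomial of the final basis reduces to 0, so we have a Gröbner basis.
Inter-reduce: drop elements whose leading term is divisible by another's, tail-reduce, and make monic.
Reduced Gröbner basis: {p + 1, q + 1, r + 1}.
The reduced Gröbner basis of I + (h) is {p + 1, q + 1, r + 1} ≠ {1}, a proper ideal, so the enlarged system stays consistent: h is independent of I, with normal form p + 1.

The remainder on division by a Gröbner basis is unique — it is the normal form.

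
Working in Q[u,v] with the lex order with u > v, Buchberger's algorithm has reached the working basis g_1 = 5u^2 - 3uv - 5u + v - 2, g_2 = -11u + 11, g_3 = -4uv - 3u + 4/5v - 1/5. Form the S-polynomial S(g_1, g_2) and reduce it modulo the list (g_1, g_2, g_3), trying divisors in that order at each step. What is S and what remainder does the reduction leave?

S(g_1, g_2) = -3/5uv + 1/5v - 2/5; remainder on division = -2/5v - 2/5.

lcm(LM(g_1), LM(g_2)) = u^2.
S = (lcm/LT(g_1))·g_1 − (lcm/LT(g_2))·g_2 = -3/5uv + 1/5v - 2/5.
Reduce S modulo (g_1, g_2, g_3) in that order:
  leading term uv: subtract (3/55v)·g_2 from -3/5uv + 1/5v - 2/5 → -2/5v - 2/5
  leading term v: no divisor's leading term divides it; move -2/5v to the remainder.
  leading term 1: no divisor's leading term divides it; move -2/5 to the remainder.
The remainder -2/5v - 2/5 is nonzero, so it would be added as the next basis element.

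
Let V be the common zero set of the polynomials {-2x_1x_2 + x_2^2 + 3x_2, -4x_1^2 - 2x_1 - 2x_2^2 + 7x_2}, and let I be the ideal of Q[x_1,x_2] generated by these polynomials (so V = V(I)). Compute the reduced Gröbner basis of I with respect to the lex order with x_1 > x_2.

f_1 = -2x_1x_2 + x_2^2 + 3x_2, LT = x_1x_2.
f_2 = -4x_1^2 - 2x_1 - 2x_2^2 + 7x_2, LT = x_1^2.

S(f_1,f_2): lcm = x_1^2x_2. S = -1/2x_1x_2^2 - 2x_1x_2 - 1/2x_2^3 + 7/4x_2^2.
  leading term x_1x_2^2: subtract (1/4x_2)·f_1 from -1/2x_1x_2^2 - 2x_1x_2 - 1/2x_2^3 + 7/4x_2^2 → -2x_1x_2 - 3/4x_2^3 + x_2^2
  leading term x_1x_2: subtract (1)·f_1 from -2x_1x_2 - 3/4x_2^3 + x_2^2 → -3/4x_2^3 - 3x_2
  leading term x_2^3: no divisor's leading term divides it; move -3/4x_2^3 to the remainder.
  leading term x_2: no divisor's leading term divides it; move -3x_2 to the remainder.
  remainder -3/4x_2^3 - 3x_2 ≠ 0; add g_3 = -3/4x_2^3 - 3x_2 to the basis.

The other S-polynomials (S(f_1,g_3), S(f_2,g_3)) all reduce to 0 modulo the current basis, so we have a Gröbner basis.

G = {x_1^2 + 1/2x_1 + 1/2x_2^2 - 7/4x_2, x_1x_2 - 1/2x_2^2 - 3/2x_2, x_2^3 + 4x_2}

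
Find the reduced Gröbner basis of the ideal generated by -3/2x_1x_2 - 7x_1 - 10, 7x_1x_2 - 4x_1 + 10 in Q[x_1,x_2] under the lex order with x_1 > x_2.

f_1 = -3/2x_1x_2 - 7x_1 - 10, LT = x_1x_2.
f_2 = 7x_1x_2 - 4x_1 + 10, LT = x_1x_2.

S(f_1,f_2): lcm = x_1x_2. S = 110/21x_1 + 110/21.
  leading term x_1: no divisor's leading term divides it; move 110/21x_1 to the remainder.
  leading term 1: no divisor's leading term divides it; move 110/21 to the remainder.
  remainder 110/21x_1 + 110/21 ≠ 0; add g_3 = 110/21x_1 + 110/21 to the basis.

S(f_1,g_3): lcm = x_1x_2. S = 14/3x_1 - x_2 + 20/3.
  leading term x_1: subtract (49/55)·g_3 from 14/3x_1 - x_2 + 20/3 → -x_2 + 2
  leading term x_2: no divisor's leading term divides it; move -x_2 to the remainder.
  leading term 1: no divisor's leading term divides it; move 2 to the remainder.
  remainder -x_2 + 2 ≠ 0; add g_4 = -x_2 + 2 to the basis.

The other S-polynomials (S(f_2,g_3), S(f_1,g_4), S(f_2,g_4), S(g_3,g_4)) all reduce to 0 modulo the current basis, so we have a Gröbner basis.
Inter-reduce: drop elements whose leading term is divisible by another's, tail-reduce, and make monic.

G = {x_1 + 1, x_2 - 2}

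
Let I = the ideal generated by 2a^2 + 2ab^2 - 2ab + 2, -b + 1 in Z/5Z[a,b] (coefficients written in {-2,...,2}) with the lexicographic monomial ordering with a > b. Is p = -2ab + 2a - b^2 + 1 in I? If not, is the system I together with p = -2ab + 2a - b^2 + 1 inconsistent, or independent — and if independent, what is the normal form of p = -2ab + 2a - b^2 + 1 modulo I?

First compute the reduced Gröbner basis of I by Buchberger's algorithm.
f_1 = 2a^2 + 2ab^2 - 2ab + 2, LT = a^2.
f_2 = -b + 1, LT = b.

The S-polynomials (S(f_1,f_2)) all reduce to 0 modulo the current basis, so we have a Gröbner basis.
Inter-reduce: drop elements whose leading term is divisible by another's, tail-reduce, and make monic.
Reduced Gröbner basis: {a^2 + 1, b - 1}.
Label its elements g_1 = a^2 + 1, g_2 = b - 1.

Reduce p = -2ab + 2a - b^2 + 1 modulo G:
  leading term ab: subtract (-2a)·g_2 from -2ab + 2a - b^2 + 1 → -b^2 + 1
  leading term b^2: subtract (-b)·g_2 from -b^2 + 1 → -b + 1
  leading term b: subtract (-1)·g_2 from -b + 1 → 0
  normal form = 0.
Since the normal form is 0, p ∈ I.

-2ab + 2a - b^2 + 1 lies in I (it reduces to 0).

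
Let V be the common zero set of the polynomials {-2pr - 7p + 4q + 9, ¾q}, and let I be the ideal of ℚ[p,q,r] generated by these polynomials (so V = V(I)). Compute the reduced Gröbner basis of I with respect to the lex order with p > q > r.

Buchberger's algorithm terminates because the ascending chain of leading-term ideals stabilizes.

f_1 = -2pr - 7p + 4q + 9, LT = pr.
f_2 = ¾q, LT = q.

S(f_1,f_2): leading monomials are coprime, so the S-polynomial reduces to 0 (Buchberger's first criterion).
Every S-polynomial of the final basis reduces to 0, so we have a Gröbner basis.

G = {pr + 7/2p - 9/2, q}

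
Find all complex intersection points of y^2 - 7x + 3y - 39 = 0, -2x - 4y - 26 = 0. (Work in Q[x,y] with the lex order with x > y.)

{(13, -13), (-5, -4)}

Compute a lex Gröbner basis by Buchberger's algorithm.
f_1 = -7x + y^2 + 3y - 39, LT = x.
f_2 = -2x - 4y - 26, LT = x.

S(f_1,f_2): lcm = x. S = -1/7y^2 - 17/7y - 52/7.
  leading term y^2: no divisor's leading term divides it; move -1/7y^2 to the remainder.
  leading term y: no divisor's leading term divides it; move -17/7y to the remainder.
  leading term 1: no divisor's leading term divides it; move -52/7 to the remainder.
  remainder -1/7y^2 - 17/7y - 52/7 ≠ 0; add h_3 = -1/7y^2 - 17/7y - 52/7 to the basis.

The other S-polynomials (S(f_1,h_3), S(f_2,h_3)) all reduce to 0 modulo the current basis, so we have a Gröbner basis.
Inter-reduce: drop elements whose leading term is divisible by another's, tail-reduce, and make monic.
Reduced Gröbner basis: {x + 2y + 13, y^2 + 17y + 52}.

Elimination: the polynomial y^2 + 17y + 52 lies in the elimination ideal for y, so y ∈ {-13, -4}. For each such y, the remaining basis elements (now univariate) give the rest of the solution.
  y = -13: the earlier basis element becomes x - 13 = 0, giving x = 13 — point (13, -13).
  y = -4: the earlier basis element becomes x + 5 = 0, giving x = -5 — point (-5, -4).
Each listed point satisfies every original equation (direct substitution).
Zero-dimensionality of the ideal guarantees finitely many solutions over ℂ.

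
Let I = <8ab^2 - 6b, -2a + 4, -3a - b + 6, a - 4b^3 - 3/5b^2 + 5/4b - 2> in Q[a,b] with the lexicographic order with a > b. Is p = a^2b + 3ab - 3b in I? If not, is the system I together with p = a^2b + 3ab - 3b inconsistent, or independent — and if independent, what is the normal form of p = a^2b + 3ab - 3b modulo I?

a^2b + 3ab - 3b lies in I (it reduces to 0).

First compute the reduced Gröbner basis of I by Buchberger's algorithm.
f_1 = 8ab^2 - 6b, LT = ab^2.
f_2 = -2a + 4, LT = a.
f_3 = -3a - b + 6, LT = a.
f_4 = a - 4b^3 - 3/5b^2 + 5/4b - 2, LT = a.

S(f_1,f_2): lcm = ab^2. S = 2b^2 - 3/4b.
  leading term b^2: no divisor's leading term divides it; move 2b^2 to the remainder.
  leading term b: no divisor's leading term divides it; move -3/4b to the remainder.
  remainder 2b^2 - 3/4b ≠ 0; add h_5 = 2b^2 - 3/4b to the basis.

S(f_1,f_3): lcm = ab^2. S = -1/3b^3 + 2b^2 - 3/4b.
  leading term b^3: subtract (-1/6b)·h_5 from -1/3b^3 + 2b^2 - 3/4b → 15/8b^2 - 3/4b
  leading term b^2: subtract (15/16)·h_5 from 15/8b^2 - 3/4b → -3/64b
  leading term b: no divisor's leading term divides it; move -3/64b to the remainder.
  remainder -3/64b ≠ 0; add h_6 = -3/64b to the basis.

S(f_1,f_4): lcm = ab^2. S = 4b^5 + 3/5b^4 - 5/4b^3 + 2b^2 - 3/4b.
  leading term b^5: subtract (2b^3)·h_5 from 4b^5 + 3/5b^4 - 5/4b^3 + 2b^2 - 3/4b → 21/10b^4 - 5/4b^3 + 2b^2 - 3/4b
  leading term b^4: subtract (21/20b^2)·h_5 from 21/10b^4 - 5/4b^3 + 2b^2 - 3/4b → -37/80b^3 + 2b^2 - 3/4b
  leading term b^3: subtract (-37/160b)·h_5 from -37/80b^3 + 2b^2 - 3/4b → 1169/640b^2 - 3/4b
  leading term b^2: subtract (1169/1280)·h_5 from 1169/640b^2 - 3/4b → -333/5120b
  leading term b: subtract (111/80)·h_6 from -333/5120b → 0
  remainder 0.

S(f_2,f_3): lcm = a. S = -1/3b.
  leading term b: subtract (64/9)·h_6 from -1/3b → 0
  remainder 0.

S(f_2,f_4): lcm = a. S = 4b^3 + 3/5b^2 - 5/4b.
  leading term b^3: subtract (2b)·h_5 from 4b^3 + 3/5b^2 - 5/4b → 21/10b^2 - 5/4b
  leading term b^2: subtract (21/20)·h_5 from 21/10b^2 - 5/4b → -37/80b
  leading term b: subtract (148/15)·h_6 from -37/80b → 0
  remainder 0.

S(f_3,f_4): lcm = a. S = 4b^3 + 3/5b^2 - 11/12b.
  leading term b^3: subtract (2b)·h_5 from 4b^3 + 3/5b^2 - 11/12b → 21/10b^2 - 11/12b
  leading term b^2: subtract (21/20)·h_5 from 21/10b^2 - 11/12b → -31/240b
  leading term b: subtract (124/45)·h_6 from -31/240b → 0
  remainder 0.

S(f_1,h_5): lcm = ab^2. S = 3/8ab - 3/4b.
  leading term ab: subtract (-3/16b)·f_2 from 3/8ab - 3/4b → 0
  remainder 0.

S(f_2,h_5): leading monomials are coprime, so the S-polynomial reduces to 0 (Buchberger's first criterion).
S(f_3,h_5): leading monomials are coprime, so the S-polynomial reduces to 0 (Buchberger's first criterion).
S(f_4,h_5): leading monomials are coprime, so the S-polynomial reduces to 0 (Buchberger's first criterion).
S(f_1,h_6): lcm = ab^2. S = -3/4b.
  leading term b: subtract (16)·h_6 from -3/4b → 0
  remainder 0.

S(f_2,h_6): leading monomials are coprime, so the S-polynomial reduces to 0 (Buchberger's first criterion).
S(f_3,h_6): leading monomials are coprime, so the S-polynomial reduces to 0 (Buchberger's first criterion).
S(f_4,h_6): leading monomials are coprime, so the S-polynomial reduces to 0 (Buchberger's first criterion).
S(h_5,h_6): lcm = b^2. S = -3/8b.
  leading term b: subtract (8)·h_6 from -3/8b → 0
  remainder 0.

Every S-polynomial of the final basis reduces to 0, so we have a Gröbner basis.
Inter-reduce: drop elements whose leading term is divisible by another's, tail-reduce, and make monic.
Reduced Gröbner basis: {a - 2, b}.
Label its elements g_1 = a - 2, g_2 = b.

Reduce p = a^2b + 3ab - 3b modulo G:
  leading term a^2b: subtract (ab)·g_1 from a^2b + 3ab - 3b → 5ab - 3b
  leading term ab: subtract (5b)·g_1 from 5ab - 3b → 7b
  leading term b: subtract (7)·g_2 from 7b → 0
  normal form = 0.
Since the normal form is 0, p ∈ I.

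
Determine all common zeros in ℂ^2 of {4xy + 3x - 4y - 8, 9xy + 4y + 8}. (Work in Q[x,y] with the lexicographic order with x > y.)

{(0, -2), (92/27, -3/13)}

Compute a lex Gröbner basis by Buchberger's algorithm.
f_1 = 4xy + 3x - 4y - 8, LT = xy.
f_2 = 9xy + 4y + 8, LT = xy.

S(f_1,f_2): lcm = xy. S = \tfrac{3}{4}x - \tfrac{13}{9}y - \tfrac{26}{9}.
  reduce S modulo (f_1, f_2):
  remainder \tfrac{3}{4}x - \tfrac{13}{9}y - \tfrac{26}{9} ≠ 0; add h_3 = \tfrac{3}{4}x - \tfrac{13}{9}y - \tfrac{26}{9} to the basis.

S(f_1,h_3): lcm = xy. S = \tfrac{3}{4}x + \tfrac{52}{27}y^{2} + \tfrac{77}{27}y - 2.
  reduce S modulo (f_1, f_2, h_3):
  remainder \tfrac{52}{27}y^{2} + \tfrac{116}{27}y + \tfrac{8}{9} ≠ 0; add h_4 = \tfrac{52}{27}y^{2} + \tfrac{116}{27}y + \tfrac{8}{9} to the basis.

The other S-polynomials (S(f_2,h_3), S(f_1,h_4), S(f_2,h_4), S(h_3,h_4)) all reduce to 0 modulo the current basis, so we have a Gröbner basis.
Inter-reduce: drop elements whose leading term is divisible by another's, tail-reduce, and make monic.
Reduced Gröbner basis: {x - \tfrac{52}{27}y - \tfrac{104}{27}, y^{2} + \tfrac{29}{13}y + \tfrac{6}{13}}.

Since the basis is lex-ordered, y^{2} + \tfrac{29}{13}y + \tfrac{6}{13} is univariate in y. Its roots are {-2, -3/13}. Back-substituting each root into the other basis elements fixes the other coordinates.
  y = -2: the earlier basis element becomes x = 0, giving x = 0 — point (0, -2).
  y = -3/13: the earlier basis element becomes x - \tfrac{92}{27} = 0, giving x = 92/27 — point (92/27, -3/13).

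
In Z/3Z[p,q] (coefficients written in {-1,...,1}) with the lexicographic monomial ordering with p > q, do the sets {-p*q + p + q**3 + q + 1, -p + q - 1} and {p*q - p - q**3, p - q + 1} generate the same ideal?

Equality of ideals is decidable: compute both reduced Gröbner bases (unique for the ordering) and check whether they agree.
Buchberger on the first generating set:
f_1 = -p*q + p + q**3 + q + 1, LT = p*q.
f_2 = -p + q - 1, LT = p.

S(f_1,f_2): lcm = p*q. S = -p - q**3 + q**2 + q - 1.
  leading term p: subtract (1)·f_2 from -p - q**3 + q**2 + q - 1 → -q**3 + q**2
  leading term q**3: no divisor's leading term divides it; move -q**3 to the remainder.
  leading term q**2: no divisor's leading term divides it; move q**2 to the remainder.
  remainder -q**3 + q**2 ≠ 0; add g_3 = -q**3 + q**2 to the basis.

The other S-polynomials (S(f_1,g_3), S(f_2,g_3)) all reduce to 0 modulo the current basis, so we have a Gröbner basis.
Inter-reduce: drop elements whose leading term is divisible by another's, tail-reduce, and make monic.
Reduced Gröbner basis: {p - q + 1, q**3 - q**2}.

Buchberger on the second generating set:
h_1 = p*q - p - q**3, LT = p*q.
h_2 = p - q + 1, LT = p.

S(h_1,h_2): lcm = p*q. S = -p - q**3 + q**2 - q.
  leading term p: subtract (-1)·h_2 from -p - q**3 + q**2 - q → -q**3 + q**2 + q + 1
  leading term q**3: no divisor's leading term divides it; move -q**3 to the remainder.
  leading term q**2: no divisor's leading term divides it; move q**2 to the remainder.
  leading term q: no divisor's leading term divides it; move q to the remainder.
  leading term 1: no divisor's leading term divides it; move 1 to the remainder.
  remainder -q**3 + q**2 + q + 1 ≠ 0; add k_3 = -q**3 + q**2 + q + 1 to the basis.

The other S-polynomials (S(h_1,k_3), S(h_2,k_3)) all reduce to 0 modulo the current basis, so we have a Gröbner basis.
Inter-reduce: drop elements whose leading term is divisible by another's, tail-reduce, and make monic.
Reduced Gröbner basis: {p - q + 1, q**3 - q**2 - q - 1}.

These differ, so the ideals are not equal.
The choice of monomial ordering does not affect the verdict — as long as both bases are computed under the same ordering, their equality decides ideal equality.

No, the ideals differ.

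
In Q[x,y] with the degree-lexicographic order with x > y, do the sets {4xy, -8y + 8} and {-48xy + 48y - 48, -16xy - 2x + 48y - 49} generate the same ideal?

Two ideals are equal iff their reduced Gröbner bases coincide (the reduced basis is unique for a fixed ordering).
Buchberger on the first generating set:
f_1 = 4xy, LT = xy.
f_2 = -8y + 8, LT = y.

S(f_1,f_2): lcm = xy. S = x.
  reduce S modulo (f_1, f_2):
  remainder x ≠ 0; add g_3 = x to the basis.

The other S-polynomials (S(f_1,g_3), S(f_2,g_3)) all reduce to 0 modulo the current basis, so we have a Gröbner basis.
Inter-reduce: drop elements whose leading term is divisible by another's, tail-reduce, and make monic.
Reduced Gröbner basis: {x, y - 1}.

Buchberger on the second generating set:
h_1 = -48xy + 48y - 48, LT = xy.
h_2 = -16xy - 2x + 48y - 49, LT = xy.

S(h_1,h_2): lcm = xy. S = -\tfrac{1}{8}x + 2y - \tfrac{33}{16}.
  reduce S modulo (h_1, h_2):
  remainder -\tfrac{1}{8}x + 2y - \tfrac{33}{16} ≠ 0; add k_3 = -\tfrac{1}{8}x + 2y - \tfrac{33}{16} to the basis.

S(h_1,k_3): lcm = xy. S = 16y^{2} - \tfrac{35}{2}y + 1.
  reduce S modulo (h_1, h_2, k_3):
  remainder 16y^{2} - \tfrac{35}{2}y + 1 ≠ 0; add k_4 = 16y^{2} - \tfrac{35}{2}y + 1 to the basis.

The other S-polynomials (S(h_2,k_3), S(h_1,k_4), S(h_2,k_4), S(k_3,k_4)) all reduce to 0 modulo the current basis, so we have a Gröbner basis.
Inter-reduce: drop elements whose leading term is divisible by another's, tail-reduce, and make monic.
Reduced Gröbner basis: {y^{2} - \tfrac{35}{32}y + \tfrac{1}{16}, x - 16y + \tfrac{33}{2}}.

These differ, so the ideals are not equal.

No, the ideals differ.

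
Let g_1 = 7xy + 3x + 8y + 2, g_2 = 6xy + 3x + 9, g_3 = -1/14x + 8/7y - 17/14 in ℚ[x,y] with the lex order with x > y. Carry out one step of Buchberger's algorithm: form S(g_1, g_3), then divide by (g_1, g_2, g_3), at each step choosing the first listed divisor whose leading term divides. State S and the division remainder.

lcm(LM(g_1), LM(g_3)) = xy.
S = (lcm/LT(g_1))·g_1 − (lcm/LT(g_3))·g_3 = 3/7x + 16y² - 111/7y + 2/7.
Reduce S modulo (g_1, g_2, g_3) in that order:
  leading term x: subtract (-6)·g_3 from 3/7x + 16y² - 111/7y + 2/7 → 16y² - 9y - 7
  leading term y²: no divisor's leading term divides it; move 16y² to the remainder.
  leading term y: no divisor's leading term divides it; move -9y to the remainder.
  leading term 1: no divisor's leading term divides it; move -7 to the remainder.
The remainder 16y² - 9y - 7 is nonzero, so it would be added as the next basis element.

S(g_1, g_3) = 3/7x + 16y² - 111/7y + 2/7; remainder on division = 16y² - 9y - 7.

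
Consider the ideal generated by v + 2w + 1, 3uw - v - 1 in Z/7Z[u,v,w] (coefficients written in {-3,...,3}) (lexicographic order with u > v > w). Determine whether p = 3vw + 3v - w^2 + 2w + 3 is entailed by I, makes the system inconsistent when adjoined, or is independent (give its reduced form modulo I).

3vw + 3v - w^2 + 2w + 3 lies in I (it reduces to 0).

First compute the reduced Gröbner basis of I by Buchberger's algorithm.
f_1 = v + 2w + 1, LT = v.
f_2 = 3uw - v - 1, LT = uw.

S(f_1,f_2): leading monomials are coprime, so the S-polynomial reduces to 0 (Buchberger's first criterion).
Every S-polynomial of the final basis reduces to 0, so we have a Gröbner basis.
Inter-reduce: drop elements whose leading term is divisible by another's, tail-reduce, and make monic.
Reduced Gröbner basis: {uw + 3w, v + 2w + 1}.
Label its elements g_1 = uw + 3w, g_2 = v + 2w + 1.

Reduce p = 3vw + 3v - w^2 + 2w + 3 modulo G:
  leading term vw: subtract (3w)·g_2 from 3vw + 3v - w^2 + 2w + 3 → 3v - w + 3
  leading term v: subtract (3)·g_2 from 3v - w + 3 → 0
  normal form = 0.
Since the normal form is 0, p ∈ I.

The remainder on division by a Gröbner basis is unique — it is the normal form.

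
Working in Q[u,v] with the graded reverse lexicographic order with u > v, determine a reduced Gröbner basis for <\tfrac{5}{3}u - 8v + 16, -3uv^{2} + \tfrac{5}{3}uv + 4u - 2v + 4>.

f_1 = \tfrac{5}{3}u - 8v + 16, LT = u.
f_2 = -3uv^{2} + \tfrac{5}{3}uv + 4u - 2v + 4, LT = uv^{2}.

S(f_1,f_2): lcm = uv^{2}. S = -\tfrac{24}{5}v^{3} + \tfrac{5}{9}uv + \tfrac{48}{5}v^{2} + \tfrac{4}{3}u - \tfrac{2}{3}v + \tfrac{4}{3}.
  leading term v^{3}: no divisor's leading term divides it; move -\tfrac{24}{5}v^{3} to the remainder.
  leading term uv: subtract (\tfrac{1}{3}v)·f_1 from \tfrac{5}{9}uv + \tfrac{48}{5}v^{2} + \tfrac{4}{3}u - \tfrac{2}{3}v + \tfrac{4}{3} → \tfrac{184}{15}v^{2} + \tfrac{4}{3}u - 6v + \tfrac{4}{3}
  leading term v^{2}: no divisor's leading term divides it; move \tfrac{184}{15}v^{2} to the remainder.
  leading term u: subtract (\tfrac{4}{5})·f_1 from \tfrac{4}{3}u - 6v + \tfrac{4}{3} → \tfrac{2}{5}v - \tfrac{172}{15}
  leading term v: no divisor's leading term divides it; move \tfrac{2}{5}v to the remainder.
  leading term 1: no divisor's leading term divides it; move -\tfrac{172}{15} to the remainder.
  remainder -\tfrac{24}{5}v^{3} + \tfrac{184}{15}v^{2} + \tfrac{2}{5}v - \tfrac{172}{15} ≠ 0; add g_3 = -\tfrac{24}{5}v^{3} + \tfrac{184}{15}v^{2} + \tfrac{2}{5}v - \tfrac{172}{15} to the basis.

The other S-polynomials (S(f_1,g_3), S(f_2,g_3)) all reduce to 0 modulo the current basis, so we have a Gröbner basis.
Inter-reduce: drop elements whose leading term is divisible by another's, tail-reduce, and make monic.

G = {v^{3} - \tfrac{23}{9}v^{2} - \tfrac{1}{12}v + \tfrac{43}{18}, u - \tfrac{24}{5}v + \tfrac{48}{5}}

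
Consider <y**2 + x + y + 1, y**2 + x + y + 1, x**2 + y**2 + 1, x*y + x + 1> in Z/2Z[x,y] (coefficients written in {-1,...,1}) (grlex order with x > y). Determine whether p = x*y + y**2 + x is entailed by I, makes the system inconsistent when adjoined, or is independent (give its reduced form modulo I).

Adjoining x*y + y**2 + x makes the ideal the whole ring: the system is inconsistent.

First compute the reduced Gröbner basis of I by Buchberger's algorithm.
f_1 = y**2 + x + y + 1, LT = y**2.
f_2 = y**2 + x + y + 1, LT = y**2.
f_3 = x**2 + y**2 + 1, LT = x**2.
f_4 = x*y + x + 1, LT = x*y.

The S-polynomials (S(f_1,f_2), S(f_1,f_3), S(f_1,f_4), S(f_2,f_3), S(f_2,f_4), S(f_3,f_4)) all reduce to 0 modulo the current basis, so we have a Gröbner basis.
Inter-reduce: drop elements whose leading term is divisible by another's, tail-reduce, and make monic.
Reduced Gröbner basis: {x**2 + x + y, x*y + x + 1, y**2 + x + y + 1}.
Label its elements g_1 = x**2 + x + y, g_2 = x*y + x + 1, g_3 = y**2 + x + y + 1.

Reduce p = x*y + y**2 + x modulo G:
  leading term x*y: subtract (1)·g_2 from x*y + y**2 + x → y**2 + 1
  leading term y**2: subtract (1)·g_3 from y**2 + 1 → x + y
  leading term x: no divisor's leading term divides it; move x to the remainder.
  leading term y: no divisor's leading term divides it; move y to the remainder.
  normal form = x + y.
The normal form is nonzero, so p ∉ I. Since p minus its normal form lies in I, I + (p) = I + (r) where r = x + y; decide whether this ideal is the whole ring.
Run Buchberger on G together with r (pairs among the g_i already reduce to 0 since G is a Gröbner basis):
g_1 = x**2 + x + y, LT = x**2.
g_2 = x*y + x + 1, LT = x*y.
g_3 = y**2 + x + y + 1, LT = y**2.
r = x + y, LT = x.

S(g_1,r): lcm = x**2. S = x*y + x + y.
  leading term x*y: subtract (1)·g_2 from x*y + x + y → y + 1
  leading term y: no divisor's leading term divides it; move y to the remainder.
  leading term 1: no divisor's leading term divides it; move 1 to the remainder.
  remainder y + 1 ≠ 0; add m_5 = y + 1 to the basis.

S(g_2,r): lcm = x*y. S = y**2 + x + 1.
  leading term y**2: subtract (1)·g_3 from y**2 + x + 1 → y
  leading term y: subtract (1)·m_5 from y → 1
  leading term 1: no divisor's leading term divides it; move 1 to the remainder.
  remainder 1 ≠ 0; add m_6 = 1 to the basis.

The other S-polynomials (S(g_1,g_2), S(g_1,g_3), S(g_2,g_3), S(g_3,r), S(g_1,m_5), S(g_2,m_5), S(g_3,m_5), S(r,m_5), S(g_1,m_6), S(g_2,m_6), S(g_3,m_6), S(r,m_6), S(m_5,m_6)) all reduce to 0 modulo the current basis, so we have a Gröbner basis.
Inter-reduce: drop elements whose leading term is divisible by another's, tail-reduce, and make monic.
Reduced Gröbner basis: {1}.
The reduced Gröbner basis of I + (p) is {1}: the ideal is the whole ring, so the enlarged system has no common solution — adjoining p is inconsistent.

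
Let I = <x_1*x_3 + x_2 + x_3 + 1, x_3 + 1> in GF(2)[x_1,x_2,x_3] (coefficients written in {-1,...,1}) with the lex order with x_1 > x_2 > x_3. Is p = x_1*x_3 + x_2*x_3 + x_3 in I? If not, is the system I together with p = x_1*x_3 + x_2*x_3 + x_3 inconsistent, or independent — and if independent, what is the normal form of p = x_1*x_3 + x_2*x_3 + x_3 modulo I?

Adjoining x_1*x_3 + x_2*x_3 + x_3 makes the ideal the whole ring: the system is inconsistent.

First compute the reduced Gröbner basis of I by Buchberger's algorithm.
f_1 = x_1*x_3 + x_2 + x_3 + 1, LT = x_1*x_3.
f_2 = x_3 + 1, LT = x_3.

S(f_1,f_2): lcm = x_1*x_3. S = x_1 + x_2 + x_3 + 1.
  leading term x_1: no divisor's leading term divides it; move x_1 to the remainder.
  leading term x_2: no divisor's leading term divides it; move x_2 to the remainder.
  leading term x_3: subtract (1)·f_2 from x_3 + 1 → 0
  remainder x_1 + x_2 ≠ 0; add h_3 = x_1 + x_2 to the basis.

The other S-polynomials (S(f_1,h_3), S(f_2,h_3)) all reduce to 0 modulo the current basis, so we have a Gröbner basis.
Inter-reduce: drop elements whose leading term is divisible by another's, tail-reduce, and make monic.
Reduced Gröbner basis: {x_1 + x_2, x_3 + 1}.
Label its elements g_1 = x_1 + x_2, g_2 = x_3 + 1.

Reduce p = x_1*x_3 + x_2*x_3 + x_3 modulo G:
  leading term x_1*x_3: subtract (x_3)·g_1 from x_1*x_3 + x_2*x_3 + x_3 → x_3
  leading term x_3: subtract (1)·g_2 from x_3 → 1
  leading term 1: no divisor's leading term divides it; move 1 to the remainder.
  normal form = 1.
The normal form is nonzero, so p ∉ I. Since p minus its normal form lies in I, I + (p) = I + (r) where r = 1; decide whether this ideal is the whole ring.
Here r = 1 is a nonzero constant, hence a unit: 1 ∈ I + (p), the Gröbner basis of I + (p) is {1}, and the enlarged system has no common solution — adjoining p is inconsistent.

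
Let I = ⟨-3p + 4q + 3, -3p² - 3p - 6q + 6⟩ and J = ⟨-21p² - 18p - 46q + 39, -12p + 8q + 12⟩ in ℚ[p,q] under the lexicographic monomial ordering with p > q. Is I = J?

Equality of ideals is decidable: compute both reduced Gröbner bases (unique for the ordering) and check whether they agree.
Buchberger on the first generating set:
f_1 = -3p + 4q + 3, LT = p.
f_2 = -3p² - 3p - 6q + 6, LT = p².

S(f_1,f_2): lcm = p². S = -4/3pq - 2p - 2q + 2.
  leading term pq: subtract (4/9q)·f_1 from -4/3pq - 2p - 2q + 2 → -2p - 16/9q² - 10/3q + 2
  leading term p: subtract (⅔)·f_1 from -2p - 16/9q² - 10/3q + 2 → -16/9q² - 6q
  leading term q²: no divisor's leading term divides it; move -16/9q² to the remainder.
  leading term q: no divisor's leading term divides it; move -6q to the remainder.
  remainder -16/9q² - 6q ≠ 0; add g_3 = -16/9q² - 6q to the basis.

The other S-polynomials (S(f_1,g_3), S(f_2,g_3)) all reduce to 0 modulo the current basis, so we have a Gröbner basis.
Inter-reduce: drop elements whose leading term is divisible by another's, tail-reduce, and make monic.
Reduced Gröbner basis: {p - 4/3q - 1, q² + 27/8q}.

Buchberger on the second generating set:
h_1 = -21p² - 18p - 46q + 39, LT = p².
h_2 = -12p + 8q + 12, LT = p.

S(h_1,h_2): lcm = p². S = ⅔pq + 13/7p + 46/21q - 13/7.
  leading term pq: subtract (-1/18q)·h_2 from ⅔pq + 13/7p + 46/21q - 13/7 → 13/7p + 4/9q² + 20/7q - 13/7
  leading term p: subtract (-13/84)·h_2 from 13/7p + 4/9q² + 20/7q - 13/7 → 4/9q² + 86/21q
  leading term q²: no divisor's leading term divides it; move 4/9q² to the remainder.
  leading term q: no divisor's leading term divides it; move 86/21q to the remainder.
  remainder 4/9q² + 86/21q ≠ 0; add k_3 = 4/9q² + 86/21q to the basis.

The other S-polynomials (S(h_1,k_3), S(h_2,k_3)) all reduce to 0 modulo the current basis, so we have a Gröbner basis.
Inter-reduce: drop elements whose leading term is divisible by another's, tail-reduce, and make monic.
Reduced Gröbner basis: {p - ⅔q - 1, q² + 129/14q}.

These differ, so the ideals are not equal.

No, the ideals differ.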